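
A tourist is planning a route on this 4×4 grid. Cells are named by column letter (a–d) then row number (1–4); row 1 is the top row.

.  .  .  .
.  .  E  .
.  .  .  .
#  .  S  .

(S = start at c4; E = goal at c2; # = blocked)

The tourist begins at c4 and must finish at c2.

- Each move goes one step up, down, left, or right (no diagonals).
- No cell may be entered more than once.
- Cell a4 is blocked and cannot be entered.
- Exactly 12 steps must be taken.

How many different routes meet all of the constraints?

Need simple routes of exactly 12 moves from c4 to c2 (Manhattan distance 2, so 5 moves are spent on a detour and 5 undoing it).
Branch systematically from the start, pruning whenever the remaining move budget drops below the Manhattan distance to c2 or differs from it in parity. Grouping the completions by first move — via c3: 1; via b4: 4; via d4: 7 — and summing: 1 + 4 + 7 = 12.
That gives 12 routes.

12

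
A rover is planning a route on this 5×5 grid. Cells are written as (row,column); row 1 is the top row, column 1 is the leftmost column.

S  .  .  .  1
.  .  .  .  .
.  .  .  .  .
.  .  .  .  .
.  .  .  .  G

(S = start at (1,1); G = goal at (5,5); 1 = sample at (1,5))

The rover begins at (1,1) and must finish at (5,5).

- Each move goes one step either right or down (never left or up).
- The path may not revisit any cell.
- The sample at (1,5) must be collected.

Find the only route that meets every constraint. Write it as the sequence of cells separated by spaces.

Moves only go right or down, so the column and row indices never decrease.
Route from (1,1): 4× right (reaching (1,5)), 4× down (reaching (5,5)) — 8 moves in all.
Check: all required cells visited.

(1,1) (1,2) (1,3) (1,4) (1,5) (2,5) (3,5) (4,5) (5,5)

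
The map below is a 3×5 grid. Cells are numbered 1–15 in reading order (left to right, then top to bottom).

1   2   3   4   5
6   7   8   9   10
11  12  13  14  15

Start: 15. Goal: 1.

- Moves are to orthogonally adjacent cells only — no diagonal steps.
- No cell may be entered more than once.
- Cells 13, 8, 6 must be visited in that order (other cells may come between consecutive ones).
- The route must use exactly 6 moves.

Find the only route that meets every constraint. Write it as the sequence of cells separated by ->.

15 -> 14 -> 13 -> 8 -> 7 -> 6 -> 1

The waypoints must appear in the order 13, 8, 6, with no cell reused.
Route from 15: 2× left (reaching 13), up to 8, 2× left (reaching 6), up to 1 — 6 moves in all.
Check: order respected (13 at step 2, 8 at step 3, 6 at step 5); 6 moves as required.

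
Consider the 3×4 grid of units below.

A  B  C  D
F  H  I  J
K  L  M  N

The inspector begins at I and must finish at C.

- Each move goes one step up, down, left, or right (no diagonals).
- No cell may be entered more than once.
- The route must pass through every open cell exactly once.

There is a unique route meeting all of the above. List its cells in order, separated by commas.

Need to visit all 12 open cells exactly once, starting at I and ending at C.
Route from I: left to H, up to B, left to A, 2× down (reaching K), 3× right (reaching N), 2× up (reaching D), left to C — 11 moves in all.
Check: all 12 open cells covered.

I, H, B, A, F, K, L, M, N, J, D, C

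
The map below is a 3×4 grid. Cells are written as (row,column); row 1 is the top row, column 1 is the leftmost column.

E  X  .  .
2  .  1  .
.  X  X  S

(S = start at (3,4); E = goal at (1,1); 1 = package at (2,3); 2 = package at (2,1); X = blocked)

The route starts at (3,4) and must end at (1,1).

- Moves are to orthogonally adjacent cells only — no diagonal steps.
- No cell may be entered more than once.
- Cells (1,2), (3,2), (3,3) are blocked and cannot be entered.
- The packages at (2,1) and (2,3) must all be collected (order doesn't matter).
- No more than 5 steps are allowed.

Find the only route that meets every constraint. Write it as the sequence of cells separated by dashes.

The 5-move cap with required stops at (2,1), (2,3) leaves no slack for detours.
Route from (3,4): up to (2,4), 3× left (reaching (2,1)), up to (1,1) — 5 moves in all.
Check: all required cells visited; 5 ≤ 5 moves.

(3,4) - (2,4) - (2,3) - (2,2) - (2,1) - (1,1)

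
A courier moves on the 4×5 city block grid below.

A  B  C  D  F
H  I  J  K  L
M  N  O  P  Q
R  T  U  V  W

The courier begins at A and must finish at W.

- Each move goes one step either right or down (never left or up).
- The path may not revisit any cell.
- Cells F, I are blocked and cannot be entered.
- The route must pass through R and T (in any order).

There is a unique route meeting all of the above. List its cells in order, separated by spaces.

A H M R T U V W

Moves only go right or down, so the column and row indices never decrease.
Route from A: down 3 to R, right 4 to W — 7 moves in all.
Check: all required cells visited.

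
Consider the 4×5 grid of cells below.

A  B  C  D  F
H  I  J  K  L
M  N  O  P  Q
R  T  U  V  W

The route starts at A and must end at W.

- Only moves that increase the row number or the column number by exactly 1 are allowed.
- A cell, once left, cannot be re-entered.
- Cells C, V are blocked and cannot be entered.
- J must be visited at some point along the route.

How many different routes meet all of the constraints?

6

A right/down-only route from A to W makes exactly 3 down-moves and 4 right-moves in some order.
With no other constraints that would be C(7,3) = 35 routes.
Split at J and multiply the segment counts (each segment already excludes blocked cells): A→J: 2; J→W: 3; product = 6.
That gives 6 routes.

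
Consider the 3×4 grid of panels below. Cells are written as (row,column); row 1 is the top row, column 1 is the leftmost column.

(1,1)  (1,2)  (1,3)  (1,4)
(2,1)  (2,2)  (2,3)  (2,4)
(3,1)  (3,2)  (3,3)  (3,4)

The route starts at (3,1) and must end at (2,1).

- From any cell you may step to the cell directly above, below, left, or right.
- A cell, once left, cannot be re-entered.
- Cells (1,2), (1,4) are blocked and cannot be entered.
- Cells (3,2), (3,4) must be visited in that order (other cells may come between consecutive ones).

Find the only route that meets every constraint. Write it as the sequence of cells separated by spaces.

(3,1) (3,2) (3,3) (3,4) (2,4) (2,3) (2,2) (2,1)

The waypoints must appear in the order (3,2), (3,4), with no cell reused.
Route from (3,1): 3× right (reaching (3,4)), up to (2,4), 3× left (reaching (2,1)) — 7 moves in all.
Check: order respected ((3,2) at step 1, (3,4) at step 3).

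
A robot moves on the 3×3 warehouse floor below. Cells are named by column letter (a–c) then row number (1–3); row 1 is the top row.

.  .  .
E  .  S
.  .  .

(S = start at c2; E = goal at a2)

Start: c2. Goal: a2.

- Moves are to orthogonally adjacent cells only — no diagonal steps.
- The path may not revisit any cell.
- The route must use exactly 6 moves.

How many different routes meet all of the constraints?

2

Need simple routes of exactly 6 moves from c2 to a2 (Manhattan distance 2, so 2 moves are spent on a detour and 2 undoing it).
Enumerating: c2 c1 b1 b2 b3 a3 a2 | c2 c3 b3 b2 b1 a1 a2.
That gives 2 routes.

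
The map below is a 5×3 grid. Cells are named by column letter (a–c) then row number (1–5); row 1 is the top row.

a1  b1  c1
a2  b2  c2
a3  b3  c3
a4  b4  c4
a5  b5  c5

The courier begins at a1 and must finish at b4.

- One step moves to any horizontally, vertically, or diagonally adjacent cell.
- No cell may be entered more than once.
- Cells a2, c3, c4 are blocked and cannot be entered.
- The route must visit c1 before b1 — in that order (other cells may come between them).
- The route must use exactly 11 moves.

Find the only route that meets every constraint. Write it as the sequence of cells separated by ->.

The waypoints must appear in the order c1, b1, with no cell reused.
Route from a1: down-right 1 to b2, up-right 1 to c1, left 1 to b1, down-right 1 to c2, down-left 1 to b3, left 1 to a3, down 2 to a5, right 2 to c5, up-left 1 to b4 — 11 moves in all.
Check: order respected (c1 at step 2, b1 at step 3); 11 moves as required.

a1 -> b2 -> c1 -> b1 -> c2 -> b3 -> a3 -> a4 -> a5 -> b5 -> c5 -> b4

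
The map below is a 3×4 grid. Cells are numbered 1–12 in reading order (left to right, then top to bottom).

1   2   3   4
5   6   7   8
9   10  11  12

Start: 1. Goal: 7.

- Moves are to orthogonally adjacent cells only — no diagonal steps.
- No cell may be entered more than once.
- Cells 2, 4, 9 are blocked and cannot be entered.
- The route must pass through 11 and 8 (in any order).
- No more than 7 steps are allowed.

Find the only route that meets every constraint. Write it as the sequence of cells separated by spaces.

1 5 6 10 11 12 8 7

The budget equals the shortest possible length, so every move has to be on a shortest route through the required cells.
Route from 1: down 1 to 5, right 1 to 6, down 1 to 10, right 2 to 12, up 1 to 8, left 1 to 7 — 7 moves in all.
Check: all required cells visited; 7 ≤ 7 moves.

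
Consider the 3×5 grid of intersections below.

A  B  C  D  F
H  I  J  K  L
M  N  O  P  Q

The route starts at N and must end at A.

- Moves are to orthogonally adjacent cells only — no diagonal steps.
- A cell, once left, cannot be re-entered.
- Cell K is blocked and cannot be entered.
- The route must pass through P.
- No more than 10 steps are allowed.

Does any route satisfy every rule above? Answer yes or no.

yes

One route that works: N → O → P → Q → L → F → D → C → B → A.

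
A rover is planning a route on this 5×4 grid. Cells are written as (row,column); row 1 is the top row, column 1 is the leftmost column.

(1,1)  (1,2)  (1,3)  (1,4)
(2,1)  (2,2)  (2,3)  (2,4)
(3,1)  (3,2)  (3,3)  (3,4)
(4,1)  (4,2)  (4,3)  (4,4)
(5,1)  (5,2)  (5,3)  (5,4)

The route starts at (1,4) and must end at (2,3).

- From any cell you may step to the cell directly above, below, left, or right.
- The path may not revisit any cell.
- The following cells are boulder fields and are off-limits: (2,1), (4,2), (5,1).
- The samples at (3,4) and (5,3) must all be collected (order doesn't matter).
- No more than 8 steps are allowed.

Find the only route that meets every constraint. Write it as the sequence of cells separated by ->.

The 8-move cap with required stops at (3,4), (5,3) leaves no slack for detours.
Route from (1,4): down 4 to (5,4), left 1 to (5,3), up 3 to (2,3) — 8 moves in all.
Check: all required cells visited; 8 ≤ 8 moves.

(1,4) -> (2,4) -> (3,4) -> (4,4) -> (5,4) -> (5,3) -> (4,3) -> (3,3) -> (2,3)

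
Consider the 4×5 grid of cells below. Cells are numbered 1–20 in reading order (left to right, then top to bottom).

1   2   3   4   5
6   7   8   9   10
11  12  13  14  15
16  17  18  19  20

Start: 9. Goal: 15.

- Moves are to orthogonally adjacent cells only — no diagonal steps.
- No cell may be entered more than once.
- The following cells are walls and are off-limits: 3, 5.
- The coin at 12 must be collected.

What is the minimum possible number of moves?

6

Any route passes through 12 somewhere between 9 and 15. Summing Manhattan distances along the two legs (9 → 12 → 15) gives a lower bound of 3 + 3 = 6 moves.
A route of 6 moves achieves this: 9 → 8 → 7 → 12 → 13 → 14 → 15.
Since 6 matches the lower bound, it is optimal.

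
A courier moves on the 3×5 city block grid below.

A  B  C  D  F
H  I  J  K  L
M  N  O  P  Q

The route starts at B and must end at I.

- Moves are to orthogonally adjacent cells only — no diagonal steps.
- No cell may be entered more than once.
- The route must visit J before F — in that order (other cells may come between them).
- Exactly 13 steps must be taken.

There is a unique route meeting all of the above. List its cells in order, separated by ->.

The waypoints must appear in the order J, F, with no cell reused.
Route from B: right to C, down to J, right to K, up to D, right to F, 2× down (reaching Q), 4× left (reaching M), up to H, right to I — 13 moves in all.
Check: order respected (J at step 2, F at step 5); 13 moves as required.

B -> C -> J -> K -> D -> F -> L -> Q -> P -> O -> N -> M -> H -> I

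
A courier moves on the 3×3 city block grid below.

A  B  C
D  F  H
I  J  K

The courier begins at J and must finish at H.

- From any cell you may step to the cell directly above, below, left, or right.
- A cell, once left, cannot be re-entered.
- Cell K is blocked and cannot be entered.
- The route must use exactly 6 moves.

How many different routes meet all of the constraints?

4

Need simple routes of exactly 6 moves from J to H (Manhattan distance 2, so 2 moves are spent on a detour and 2 undoing it).
Enumerating: J F D A B C H | J I D A B F H | J I D A B C H | J I D F B C H.
That gives 4 routes.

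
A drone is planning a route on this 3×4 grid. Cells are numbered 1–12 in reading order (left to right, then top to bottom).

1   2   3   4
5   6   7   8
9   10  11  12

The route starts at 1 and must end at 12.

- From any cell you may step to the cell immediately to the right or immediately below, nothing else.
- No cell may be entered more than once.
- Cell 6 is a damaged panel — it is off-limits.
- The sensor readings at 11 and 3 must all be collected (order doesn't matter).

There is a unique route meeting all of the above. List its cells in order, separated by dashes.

1 - 2 - 3 - 7 - 11 - 12

Moves only go right or down, so the column and row indices never decrease.
Route from 1: right 2 to 3, down 2 to 11, right 1 to 12 — 5 moves in all.
Check: all required cells visited.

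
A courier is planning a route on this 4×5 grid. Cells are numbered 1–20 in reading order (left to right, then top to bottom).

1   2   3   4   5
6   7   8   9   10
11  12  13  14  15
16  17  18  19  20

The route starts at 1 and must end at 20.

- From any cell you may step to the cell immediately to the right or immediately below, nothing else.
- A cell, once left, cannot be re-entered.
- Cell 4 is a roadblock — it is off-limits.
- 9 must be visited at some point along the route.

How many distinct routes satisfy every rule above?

A right/down-only route from 1 to 20 makes exactly 3 down-moves and 4 right-moves in some order.
With no other constraints that would be C(7,3) = 35 routes.
Split at 9 and multiply the segment counts (each segment already excludes blocked cells): 1→9: 3; 9→20: 3; product = 9.
That gives 9 routes.

9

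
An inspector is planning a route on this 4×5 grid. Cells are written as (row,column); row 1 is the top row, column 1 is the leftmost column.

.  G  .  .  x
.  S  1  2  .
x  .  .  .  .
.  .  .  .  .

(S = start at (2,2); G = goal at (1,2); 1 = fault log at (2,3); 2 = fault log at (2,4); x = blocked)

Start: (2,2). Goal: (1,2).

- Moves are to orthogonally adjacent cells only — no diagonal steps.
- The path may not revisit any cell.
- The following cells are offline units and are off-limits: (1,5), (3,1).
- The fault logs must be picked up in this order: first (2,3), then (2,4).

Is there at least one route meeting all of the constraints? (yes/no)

yes

One route that works: (2,2) → (2,3) → (2,4) → (1,4) → (1,3) → (1,2).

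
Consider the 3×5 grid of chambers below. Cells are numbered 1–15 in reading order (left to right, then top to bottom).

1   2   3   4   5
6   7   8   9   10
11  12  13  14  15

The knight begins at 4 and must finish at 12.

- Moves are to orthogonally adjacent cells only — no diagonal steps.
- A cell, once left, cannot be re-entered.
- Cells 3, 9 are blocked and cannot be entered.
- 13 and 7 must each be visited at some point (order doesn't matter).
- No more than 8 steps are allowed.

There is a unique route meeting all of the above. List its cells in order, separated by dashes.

4 - 5 - 10 - 15 - 14 - 13 - 8 - 7 - 12

The budget equals the shortest possible length, so every move has to be on a shortest route through the required cells.
Route from 4: right to 5, 2× down (reaching 15), 2× left (reaching 13), up to 8, left to 7, down to 12 — 8 moves in all.
Check: all required cells visited; 8 ≤ 8 moves.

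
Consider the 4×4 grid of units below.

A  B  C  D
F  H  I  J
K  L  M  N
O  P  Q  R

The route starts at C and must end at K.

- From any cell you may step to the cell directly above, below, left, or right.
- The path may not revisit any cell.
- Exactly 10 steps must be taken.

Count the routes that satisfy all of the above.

36

Need simple routes of exactly 10 moves from C to K (Manhattan distance 4, so 3 moves are spent on a detour and 3 undoing it).
Branch systematically from the start, pruning whenever the remaining move budget drops below the Manhattan distance to K or differs from it in parity. Grouping the completions by first move — via I: 8; via B: 14; via D: 14 — and summing: 8 + 14 + 14 = 36.
That gives 36 routes.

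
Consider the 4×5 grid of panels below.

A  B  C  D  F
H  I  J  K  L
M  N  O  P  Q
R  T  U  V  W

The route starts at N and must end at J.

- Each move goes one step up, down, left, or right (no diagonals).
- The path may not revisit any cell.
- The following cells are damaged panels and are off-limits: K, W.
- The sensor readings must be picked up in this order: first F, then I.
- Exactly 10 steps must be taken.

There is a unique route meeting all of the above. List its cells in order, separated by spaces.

The waypoints must appear in the order F, I, with no cell reused.
Route from N: 3× right (reaching Q), 2× up (reaching F), 3× left (reaching B), down to I, right to J — 10 moves in all.
Check: order respected (F at step 5, I at step 9); 10 moves as required.

N O P Q L F D C B I J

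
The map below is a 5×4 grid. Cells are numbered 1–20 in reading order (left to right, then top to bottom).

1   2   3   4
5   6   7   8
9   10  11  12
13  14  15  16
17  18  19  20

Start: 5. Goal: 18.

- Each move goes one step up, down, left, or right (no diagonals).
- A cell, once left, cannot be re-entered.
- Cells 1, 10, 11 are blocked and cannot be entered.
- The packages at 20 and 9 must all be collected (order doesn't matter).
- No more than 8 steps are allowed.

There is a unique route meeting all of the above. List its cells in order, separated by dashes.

The 8-move cap with required stops at 20, 9 leaves no slack for detours.
Route from 5: 2× down (reaching 13), 3× right (reaching 16), down to 20, 2× left (reaching 18) — 8 moves in all.
Check: all required cells visited; 8 ≤ 8 moves.

5 - 9 - 13 - 14 - 15 - 16 - 20 - 19 - 18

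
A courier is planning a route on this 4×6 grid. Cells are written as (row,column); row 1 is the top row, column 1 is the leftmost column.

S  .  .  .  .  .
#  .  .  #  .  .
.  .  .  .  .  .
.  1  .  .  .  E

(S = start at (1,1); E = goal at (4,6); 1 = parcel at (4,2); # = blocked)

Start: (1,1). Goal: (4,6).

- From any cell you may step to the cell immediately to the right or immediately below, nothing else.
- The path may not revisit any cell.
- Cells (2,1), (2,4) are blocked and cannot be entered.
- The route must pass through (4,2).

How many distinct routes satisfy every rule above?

A right/down-only route from (1,1) to (4,6) makes exactly 3 down-moves and 5 right-moves in some order.
With no other constraints that would be C(8,3) = 56 routes.
Split at (4,2) and multiply the segment counts (each segment already excludes blocked cells): (1,1)→(4,2): 1; (4,2)→(4,6): 1; product = 1.
That gives 1 route.

1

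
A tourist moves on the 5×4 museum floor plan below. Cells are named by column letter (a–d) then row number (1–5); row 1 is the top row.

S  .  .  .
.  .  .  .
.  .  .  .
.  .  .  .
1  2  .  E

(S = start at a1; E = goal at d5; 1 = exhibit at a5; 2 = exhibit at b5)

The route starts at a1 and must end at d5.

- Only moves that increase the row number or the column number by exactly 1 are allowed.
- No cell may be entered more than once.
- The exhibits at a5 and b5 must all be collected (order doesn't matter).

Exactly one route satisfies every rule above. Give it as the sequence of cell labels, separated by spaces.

Moves only go right or down, so the column and row indices never decrease.
Route from a1: 4× down (reaching a5), 3× right (reaching d5) — 7 moves in all.
Check: all required cells visited.

a1 a2 a3 a4 a5 b5 c5 d5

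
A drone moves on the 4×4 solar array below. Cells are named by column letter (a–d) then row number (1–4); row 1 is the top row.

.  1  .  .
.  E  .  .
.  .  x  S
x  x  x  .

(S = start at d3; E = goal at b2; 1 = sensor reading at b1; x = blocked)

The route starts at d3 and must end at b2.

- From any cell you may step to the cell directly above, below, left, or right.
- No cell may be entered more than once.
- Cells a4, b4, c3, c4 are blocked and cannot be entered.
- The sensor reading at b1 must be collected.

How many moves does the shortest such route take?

5

Any route passes through b1 somewhere between d3 and b2. Summing Manhattan distances along the two legs (d3 → b1 → b2) gives a lower bound of 4 + 1 = 5 moves.
A route of 5 moves achieves this: d3 → d2 → d1 → c1 → b1 → b2.
Since 5 matches the lower bound, it is optimal.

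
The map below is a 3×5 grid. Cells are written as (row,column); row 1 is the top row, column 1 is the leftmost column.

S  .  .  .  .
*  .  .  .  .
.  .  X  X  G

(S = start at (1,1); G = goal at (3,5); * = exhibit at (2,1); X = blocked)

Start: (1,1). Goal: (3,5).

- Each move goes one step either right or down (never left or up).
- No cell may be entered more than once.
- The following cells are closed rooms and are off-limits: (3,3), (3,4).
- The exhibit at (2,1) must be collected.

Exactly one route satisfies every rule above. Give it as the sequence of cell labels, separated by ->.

Moves only go right or down, so the column and row indices never decrease.
Route from (1,1): down 1 to (2,1), right 4 to (2,5), down 1 to (3,5) — 6 moves in all.
Check: all required cells visited.

(1,1) -> (2,1) -> (2,2) -> (2,3) -> (2,4) -> (2,5) -> (3,5)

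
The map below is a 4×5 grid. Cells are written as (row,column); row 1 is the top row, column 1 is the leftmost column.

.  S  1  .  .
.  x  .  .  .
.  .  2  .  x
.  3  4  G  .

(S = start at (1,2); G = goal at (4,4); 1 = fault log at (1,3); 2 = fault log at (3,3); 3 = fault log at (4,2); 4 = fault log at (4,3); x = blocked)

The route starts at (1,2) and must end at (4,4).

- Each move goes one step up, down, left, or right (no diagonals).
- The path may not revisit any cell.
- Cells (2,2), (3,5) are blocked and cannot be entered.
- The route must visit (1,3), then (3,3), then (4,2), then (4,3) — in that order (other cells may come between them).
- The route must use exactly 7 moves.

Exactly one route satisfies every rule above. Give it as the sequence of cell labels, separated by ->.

(1,2) -> (1,3) -> (2,3) -> (3,3) -> (3,2) -> (4,2) -> (4,3) -> (4,4)

The waypoints must appear in the order (1,3), (3,3), (4,2), (4,3), with no cell reused.
Route from (1,2): right to (1,3), 2× down (reaching (3,3)), left to (3,2), down to (4,2), 2× right (reaching (4,4)) — 7 moves in all.
Check: order respected (1 at step 1, 2 at step 3, 3 at step 5, 4 at step 6); 7 moves as required.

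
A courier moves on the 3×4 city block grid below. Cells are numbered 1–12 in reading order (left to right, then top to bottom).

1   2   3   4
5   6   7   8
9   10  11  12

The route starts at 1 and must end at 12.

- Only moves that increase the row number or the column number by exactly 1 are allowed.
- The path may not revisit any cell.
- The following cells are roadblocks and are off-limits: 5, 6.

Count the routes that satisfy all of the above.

A right/down-only route from 1 to 12 makes exactly 2 down-moves and 3 right-moves in some order.
With no other constraints that would be C(5,2) = 10 routes.
Subtract routes through each blocked cell (inclusion–exclusion for overlaps): − through 5: 4 − through 6: 6 + through 5&6: 3 → 3.
That gives 3 routes.

3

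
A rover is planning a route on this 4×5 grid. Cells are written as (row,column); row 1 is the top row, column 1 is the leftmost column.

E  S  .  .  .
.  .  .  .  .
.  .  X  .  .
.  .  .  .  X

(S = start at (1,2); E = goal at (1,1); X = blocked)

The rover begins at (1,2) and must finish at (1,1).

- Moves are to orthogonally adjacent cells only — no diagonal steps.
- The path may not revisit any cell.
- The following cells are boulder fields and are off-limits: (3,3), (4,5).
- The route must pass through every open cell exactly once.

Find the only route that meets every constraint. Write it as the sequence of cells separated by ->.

(1,2) -> (1,3) -> (2,3) -> (2,4) -> (1,4) -> (1,5) -> (2,5) -> (3,5) -> (3,4) -> (4,4) -> (4,3) -> (4,2) -> (4,1) -> (3,1) -> (3,2) -> (2,2) -> (2,1) -> (1,1)

Need to visit all 18 open cells exactly once, starting at (1,2) and ending at (1,1).
Cell (4,3) has only two open neighbours ((4,2) and (4,4)), so the path must pass straight through it: one of those is the cell it's entered from and the other is where it exits.
Route from (1,2): right to (1,3), down to (2,3), right to (2,4), up to (1,4), right to (1,5), 2× down (reaching (3,5)), left to (3,4), down to (4,4), 3× left (reaching (4,1)), up to (3,1), right to (3,2), up to (2,2), left to (2,1), up to (1,1) — 17 moves in all.
Check: all 18 open cells covered.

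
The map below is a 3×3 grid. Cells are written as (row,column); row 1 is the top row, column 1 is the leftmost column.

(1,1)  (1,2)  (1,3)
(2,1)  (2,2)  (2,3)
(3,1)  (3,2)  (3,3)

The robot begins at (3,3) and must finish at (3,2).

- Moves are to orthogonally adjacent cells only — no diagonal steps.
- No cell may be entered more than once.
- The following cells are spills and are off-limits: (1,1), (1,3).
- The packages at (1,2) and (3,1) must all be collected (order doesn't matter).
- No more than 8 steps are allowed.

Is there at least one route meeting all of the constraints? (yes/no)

(1,2) must be visited but has only one open neighbour ((2,2)), and it is neither the start nor the goal — the route would have to enter and leave through (2,2), re-entering it.

no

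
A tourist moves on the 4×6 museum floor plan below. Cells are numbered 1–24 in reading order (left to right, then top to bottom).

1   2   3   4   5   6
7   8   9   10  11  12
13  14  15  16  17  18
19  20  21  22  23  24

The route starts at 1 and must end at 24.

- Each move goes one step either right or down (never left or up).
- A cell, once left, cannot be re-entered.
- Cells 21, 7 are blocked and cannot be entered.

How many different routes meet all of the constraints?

A right/down-only route from 1 to 24 makes exactly 3 down-moves and 5 right-moves in some order.
With no other constraints that would be C(8,3) = 56 routes.
Subtract routes through each blocked cell (inclusion–exclusion for overlaps): − through 7: 21 − through 21: 10 + through 7&21: 6 → 31.
That gives 31 routes.

31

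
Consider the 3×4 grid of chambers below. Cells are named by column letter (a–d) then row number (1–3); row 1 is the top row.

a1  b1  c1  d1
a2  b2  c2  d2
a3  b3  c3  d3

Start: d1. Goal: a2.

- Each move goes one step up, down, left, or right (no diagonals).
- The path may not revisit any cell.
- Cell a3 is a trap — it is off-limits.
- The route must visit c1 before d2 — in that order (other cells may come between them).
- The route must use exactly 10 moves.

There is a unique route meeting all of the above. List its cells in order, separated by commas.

The waypoints must appear in the order c1, d2, with no cell reused.
Route from d1: left to c1, down to c2, right to d2, down to d3, 2× left (reaching b3), 2× up (reaching b1), left to a1, down to a2 — 10 moves in all.
Check: order respected (c1 at step 1, d2 at step 3); 10 moves as required.

d1, c1, c2, d2, d3, c3, b3, b2, b1, a1, a2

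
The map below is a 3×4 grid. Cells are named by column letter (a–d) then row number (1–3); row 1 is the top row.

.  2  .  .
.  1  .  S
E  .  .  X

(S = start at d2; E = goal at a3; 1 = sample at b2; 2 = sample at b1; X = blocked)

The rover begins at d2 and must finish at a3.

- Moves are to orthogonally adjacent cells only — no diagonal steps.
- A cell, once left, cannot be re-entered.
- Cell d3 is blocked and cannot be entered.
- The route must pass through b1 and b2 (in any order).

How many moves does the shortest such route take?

6

Any route passes through b1 and b2 in some order between d2 and a3. Summing Manhattan distances along each leg and taking the cheapest ordering (d2 → b2 → b1 → a3) gives a lower bound of 2 + 1 + 3 = 6 moves.
A route of 6 moves achieves this: d2 → d1 → c1 → b1 → b2 → b3 → a3.
Since 6 matches the lower bound, it is optimal.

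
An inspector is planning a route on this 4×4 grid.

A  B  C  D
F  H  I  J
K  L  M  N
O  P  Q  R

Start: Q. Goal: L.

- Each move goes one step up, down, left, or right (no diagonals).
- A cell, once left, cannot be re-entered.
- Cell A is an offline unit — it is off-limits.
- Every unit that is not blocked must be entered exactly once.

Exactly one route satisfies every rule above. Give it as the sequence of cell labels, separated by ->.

Q -> R -> N -> M -> I -> J -> D -> C -> B -> H -> F -> K -> O -> P -> L

Need to visit all 15 open cells exactly once, starting at Q and ending at L.
Cell F has only two open neighbours (K and H), so the path must pass straight through it: one of those is the cell it's entered from and the other is where it exits.
Route from Q: right to R, up to N, left to M, up to I, right to J, up to D, 2× left (reaching B), down to H, left to F, 2× down (reaching O), right to P, up to L — 14 moves in all.
Check: all 15 open cells covered.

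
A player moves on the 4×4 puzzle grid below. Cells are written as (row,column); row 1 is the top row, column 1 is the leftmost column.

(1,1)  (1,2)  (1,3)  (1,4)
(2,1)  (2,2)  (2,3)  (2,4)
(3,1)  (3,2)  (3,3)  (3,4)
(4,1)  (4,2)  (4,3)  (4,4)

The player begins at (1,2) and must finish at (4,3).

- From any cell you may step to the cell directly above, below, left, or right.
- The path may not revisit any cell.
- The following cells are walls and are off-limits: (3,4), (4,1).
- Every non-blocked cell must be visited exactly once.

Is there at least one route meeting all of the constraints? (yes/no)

Cell (4,4) has only one open neighbour but is neither the start nor the goal, so a Hamiltonian route would have to both enter and leave it through the same neighbour — impossible without revisiting.

no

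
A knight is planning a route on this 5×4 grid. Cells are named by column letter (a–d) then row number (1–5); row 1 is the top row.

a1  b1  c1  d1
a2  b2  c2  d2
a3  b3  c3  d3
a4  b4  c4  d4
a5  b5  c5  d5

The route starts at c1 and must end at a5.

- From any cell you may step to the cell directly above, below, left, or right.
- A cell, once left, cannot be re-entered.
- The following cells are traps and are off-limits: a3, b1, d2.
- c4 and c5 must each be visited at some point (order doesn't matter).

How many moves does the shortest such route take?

6

Any route passes through c4 and c5 in some order between c1 and a5. Summing Manhattan distances along each leg and taking the cheapest ordering (c1 → c4 → c5 → a5) gives a lower bound of 3 + 1 + 2 = 6 moves.
A route of 6 moves achieves this: c1 → c2 → c3 → c4 → c5 → b5 → a5.
Since 6 matches the lower bound, it is optimal.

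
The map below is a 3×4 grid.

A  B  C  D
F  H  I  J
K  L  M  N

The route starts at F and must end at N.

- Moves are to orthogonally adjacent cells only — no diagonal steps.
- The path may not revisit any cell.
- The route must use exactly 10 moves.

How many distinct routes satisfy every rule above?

4

Need simple routes of exactly 10 moves from F to N (Manhattan distance 4, so 3 moves are spent on a detour and 3 undoing it).
Enumerating: F A B H L M I C D J N | F A B C D J I H L M N | F K L H B C D J I M N | F K L M I H B C D J N.
That gives 4 routes.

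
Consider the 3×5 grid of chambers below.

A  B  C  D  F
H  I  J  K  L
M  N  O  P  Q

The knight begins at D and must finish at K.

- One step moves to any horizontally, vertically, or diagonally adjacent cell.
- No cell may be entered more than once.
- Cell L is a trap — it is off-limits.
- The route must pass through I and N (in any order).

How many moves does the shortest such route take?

Any route passes through I and N in some order between D and K. Summing Chebyshev distances along each leg and taking the cheapest ordering (D → N → I → K) gives a lower bound of 2 + 1 + 2 = 5 moves.
A route of 5 moves achieves this: D → C → I → N → J → K.
Since 5 matches the lower bound, it is optimal.

5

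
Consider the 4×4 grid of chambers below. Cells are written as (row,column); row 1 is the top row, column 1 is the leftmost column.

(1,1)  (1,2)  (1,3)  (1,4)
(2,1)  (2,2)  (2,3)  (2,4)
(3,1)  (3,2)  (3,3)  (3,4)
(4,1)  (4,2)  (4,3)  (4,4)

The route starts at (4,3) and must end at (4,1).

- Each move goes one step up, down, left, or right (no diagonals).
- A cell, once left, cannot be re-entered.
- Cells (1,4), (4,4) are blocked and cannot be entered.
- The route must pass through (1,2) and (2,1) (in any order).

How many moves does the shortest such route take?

Any route passes through (1,2) and (2,1) in some order between (4,3) and (4,1). Summing Manhattan distances along each leg and taking the cheapest ordering ((4,3) → (1,2) → (2,1) → (4,1)) gives a lower bound of 4 + 2 + 2 = 8 moves.
A route of 8 moves achieves this: (4,3) → (3,3) → (2,3) → (1,3) → (1,2) → (2,2) → (2,1) → (3,1) → (4,1).
Since 8 matches the lower bound, it is optimal.

8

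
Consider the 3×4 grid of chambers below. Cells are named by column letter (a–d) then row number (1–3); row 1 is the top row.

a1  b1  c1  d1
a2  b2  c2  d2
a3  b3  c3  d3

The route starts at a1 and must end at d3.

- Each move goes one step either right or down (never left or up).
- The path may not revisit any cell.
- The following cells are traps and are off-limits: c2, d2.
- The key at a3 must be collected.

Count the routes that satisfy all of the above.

A right/down-only route from a1 to d3 makes exactly 2 down-moves and 3 right-moves in some order.
With no other constraints that would be C(5,2) = 10 routes.
Split at a3 and multiply the segment counts (each segment already excludes blocked cells): a1→a3: 1; a3→d3: 1; product = 1.
That gives 1 route.

1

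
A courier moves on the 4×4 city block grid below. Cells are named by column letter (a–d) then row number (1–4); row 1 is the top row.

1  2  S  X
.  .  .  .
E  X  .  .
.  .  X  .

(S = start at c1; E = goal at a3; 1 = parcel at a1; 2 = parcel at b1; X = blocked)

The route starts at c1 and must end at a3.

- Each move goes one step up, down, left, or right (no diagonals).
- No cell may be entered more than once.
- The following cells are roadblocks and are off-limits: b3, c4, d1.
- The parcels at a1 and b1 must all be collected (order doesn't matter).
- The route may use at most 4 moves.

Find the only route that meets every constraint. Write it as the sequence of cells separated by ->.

The 4-move cap with required stops at a1, b1 leaves no slack for detours.
Route from c1: left 2 to a1, down 2 to a3 — 4 moves in all.
Check: all required cells visited; 4 ≤ 4 moves.

c1 -> b1 -> a1 -> a2 -> a3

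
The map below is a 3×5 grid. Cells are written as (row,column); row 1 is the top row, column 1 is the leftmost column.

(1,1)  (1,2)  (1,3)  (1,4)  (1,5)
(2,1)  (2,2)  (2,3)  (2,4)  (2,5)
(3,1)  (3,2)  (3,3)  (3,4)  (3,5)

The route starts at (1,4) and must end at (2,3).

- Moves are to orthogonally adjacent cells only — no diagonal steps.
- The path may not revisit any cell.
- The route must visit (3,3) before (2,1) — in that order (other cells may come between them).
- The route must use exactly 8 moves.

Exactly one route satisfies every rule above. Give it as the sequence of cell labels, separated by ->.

The waypoints must appear in the order (3,3), (2,1), with no cell reused.
Route from (1,4): down 2 to (3,4), left 3 to (3,1), up 1 to (2,1), right 2 to (2,3) — 8 moves in all.
Check: order respected ((3,3) at step 3, (2,1) at step 6); 8 moves as required.

(1,4) -> (2,4) -> (3,4) -> (3,3) -> (3,2) -> (3,1) -> (2,1) -> (2,2) -> (2,3)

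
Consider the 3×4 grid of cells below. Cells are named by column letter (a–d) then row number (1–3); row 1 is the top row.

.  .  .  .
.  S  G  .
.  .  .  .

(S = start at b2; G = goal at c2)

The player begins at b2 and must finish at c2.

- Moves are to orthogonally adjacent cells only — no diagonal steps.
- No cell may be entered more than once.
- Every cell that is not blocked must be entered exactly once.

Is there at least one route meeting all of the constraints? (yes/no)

yes

One route that works: b2 → b1 → a1 → a2 → a3 → b3 → c3 → d3 → d2 → d1 → c1 → c2.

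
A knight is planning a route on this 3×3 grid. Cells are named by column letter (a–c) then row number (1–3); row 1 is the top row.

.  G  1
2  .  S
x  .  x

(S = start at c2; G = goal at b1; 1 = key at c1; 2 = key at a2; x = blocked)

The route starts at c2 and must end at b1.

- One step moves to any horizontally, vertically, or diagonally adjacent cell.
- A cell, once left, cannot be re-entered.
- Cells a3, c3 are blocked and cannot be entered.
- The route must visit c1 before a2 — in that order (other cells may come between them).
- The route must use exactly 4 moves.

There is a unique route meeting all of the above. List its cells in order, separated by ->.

c2 -> c1 -> b2 -> a2 -> b1

The waypoints must appear in the order c1, a2, with no cell reused.
Route from c2: up 1 to c1, down-left 1 to b2, left 1 to a2, up-right 1 to b1 — 4 moves in all.
Check: order respected (1 at step 1, 2 at step 3); 4 moves as required.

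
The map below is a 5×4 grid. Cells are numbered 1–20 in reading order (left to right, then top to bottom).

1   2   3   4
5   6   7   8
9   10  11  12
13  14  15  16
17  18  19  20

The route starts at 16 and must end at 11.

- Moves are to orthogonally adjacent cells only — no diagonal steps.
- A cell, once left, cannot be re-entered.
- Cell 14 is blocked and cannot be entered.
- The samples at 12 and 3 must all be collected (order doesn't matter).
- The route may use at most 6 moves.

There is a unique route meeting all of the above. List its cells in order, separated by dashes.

The 6-move cap with required stops at 12, 3 leaves no slack for detours.
Route from 16: up 3 to 4, left 1 to 3, down 2 to 11 — 6 moves in all.
Check: all required cells visited; 6 ≤ 6 moves.

16 - 12 - 8 - 4 - 3 - 7 - 11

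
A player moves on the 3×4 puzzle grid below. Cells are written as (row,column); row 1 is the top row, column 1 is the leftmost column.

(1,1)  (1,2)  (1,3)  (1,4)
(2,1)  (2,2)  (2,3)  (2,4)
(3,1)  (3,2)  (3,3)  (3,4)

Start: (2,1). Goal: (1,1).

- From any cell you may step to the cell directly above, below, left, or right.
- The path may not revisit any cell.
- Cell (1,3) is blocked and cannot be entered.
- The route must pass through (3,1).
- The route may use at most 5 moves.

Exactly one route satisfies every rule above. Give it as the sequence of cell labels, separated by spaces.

(2,1) (3,1) (3,2) (2,2) (1,2) (1,1)

The budget equals the shortest possible length, so every move has to be on a shortest route through the required cells.
Route from (2,1): down to (3,1), right to (3,2), 2× up (reaching (1,2)), left to (1,1) — 5 moves in all.
Check: all required cells visited; 5 ≤ 5 moves.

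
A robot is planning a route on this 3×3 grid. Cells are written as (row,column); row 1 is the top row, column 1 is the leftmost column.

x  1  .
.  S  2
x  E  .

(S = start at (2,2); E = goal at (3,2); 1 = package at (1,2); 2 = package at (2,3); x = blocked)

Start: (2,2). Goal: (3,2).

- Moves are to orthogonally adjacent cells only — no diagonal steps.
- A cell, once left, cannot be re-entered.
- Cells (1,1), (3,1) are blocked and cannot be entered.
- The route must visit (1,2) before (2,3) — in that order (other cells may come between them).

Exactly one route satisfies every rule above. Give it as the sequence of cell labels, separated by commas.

The waypoints must appear in the order (1,2), (2,3), with no cell reused.
Route from (2,2): up 1 to (1,2), right 1 to (1,3), down 2 to (3,3), left 1 to (3,2) — 5 moves in all.
Check: order respected (1 at step 1, 2 at step 3).

(2,2), (1,2), (1,3), (2,3), (3,3), (3,2)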